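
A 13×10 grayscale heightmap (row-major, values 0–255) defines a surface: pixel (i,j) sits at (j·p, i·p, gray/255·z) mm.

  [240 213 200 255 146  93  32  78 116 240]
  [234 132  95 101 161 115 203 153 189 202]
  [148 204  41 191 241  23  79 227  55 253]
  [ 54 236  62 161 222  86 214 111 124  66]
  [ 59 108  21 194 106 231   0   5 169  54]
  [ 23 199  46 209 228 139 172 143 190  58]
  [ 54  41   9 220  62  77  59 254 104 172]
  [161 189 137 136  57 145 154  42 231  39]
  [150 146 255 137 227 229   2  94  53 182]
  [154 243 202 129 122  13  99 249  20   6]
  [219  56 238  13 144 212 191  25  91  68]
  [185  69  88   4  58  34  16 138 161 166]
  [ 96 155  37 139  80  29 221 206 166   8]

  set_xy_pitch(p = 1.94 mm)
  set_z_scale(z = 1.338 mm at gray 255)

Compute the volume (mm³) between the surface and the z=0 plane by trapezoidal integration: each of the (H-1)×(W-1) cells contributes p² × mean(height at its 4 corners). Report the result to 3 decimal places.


273.379

height_mm = gray/255 × 1.338; cell vol = 1.94² × mean(4 corners)
unit = 1.94² × 1.338 / (4×255) = 0.00493696 mm³ per gray-sum
row 0: Σ corner-gray over 9 cells = 5480  → 27.0545
row 1: Σ corner-gray over 9 cells = 5257  → 25.9536
row 2: Σ corner-gray over 9 cells = 5075  → 25.0551
row 3: Σ corner-gray over 9 cells = 4333  → 21.3918
row 4: Σ corner-gray over 9 cells = 4514  → 22.2854
row 5: Σ corner-gray over 9 cells = 4611  → 22.7643
row 6: Σ corner-gray over 9 cells = 4260  → 21.0314
row 7: Σ corner-gray over 9 cells = 5000  → 24.6848
row 8: Σ corner-gray over 9 cells = 4932  → 24.3491
row 9: Σ corner-gray over 9 cells = 4541  → 22.4187
row 10: Σ corner-gray over 9 cells = 3714  → 18.3359
row 11: Σ corner-gray over 9 cells = 3657  → 18.0545
Σ rows: total corner-gray = 55374  → 273.3791 mm³


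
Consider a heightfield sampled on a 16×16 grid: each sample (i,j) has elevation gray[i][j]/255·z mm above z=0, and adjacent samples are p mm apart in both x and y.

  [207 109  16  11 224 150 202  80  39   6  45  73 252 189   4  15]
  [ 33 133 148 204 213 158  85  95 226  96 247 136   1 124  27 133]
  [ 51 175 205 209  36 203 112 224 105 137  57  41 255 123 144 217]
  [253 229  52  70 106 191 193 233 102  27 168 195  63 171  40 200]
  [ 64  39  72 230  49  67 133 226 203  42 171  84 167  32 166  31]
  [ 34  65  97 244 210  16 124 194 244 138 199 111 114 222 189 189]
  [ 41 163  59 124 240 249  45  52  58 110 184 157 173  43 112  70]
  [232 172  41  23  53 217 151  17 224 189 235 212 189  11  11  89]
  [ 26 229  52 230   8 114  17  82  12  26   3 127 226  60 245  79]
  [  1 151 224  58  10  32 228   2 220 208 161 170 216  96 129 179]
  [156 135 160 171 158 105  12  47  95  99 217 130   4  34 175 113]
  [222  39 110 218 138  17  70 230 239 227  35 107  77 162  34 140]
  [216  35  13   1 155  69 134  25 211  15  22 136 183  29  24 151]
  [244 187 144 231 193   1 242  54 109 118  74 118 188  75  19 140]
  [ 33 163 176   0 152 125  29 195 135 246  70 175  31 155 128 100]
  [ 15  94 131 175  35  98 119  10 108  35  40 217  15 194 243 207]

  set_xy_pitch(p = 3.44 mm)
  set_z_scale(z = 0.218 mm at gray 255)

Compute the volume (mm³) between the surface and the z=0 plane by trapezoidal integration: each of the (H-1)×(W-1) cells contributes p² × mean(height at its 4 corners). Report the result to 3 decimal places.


height_mm = gray/255 × 0.218; cell vol = 3.44² × mean(4 corners)
unit = 3.44² × 0.218 / (4×255) = 0.00252914 mm³ per gray-sum
row 0: Σ corner-gray over 15 cells = 6974  → 17.6382
row 1: Σ corner-gray over 15 cells = 8272  → 20.9211
row 2: Σ corner-gray over 15 cells = 8453  → 21.3788
row 3: Σ corner-gray over 15 cells = 7590  → 19.1962
row 4: Σ corner-gray over 15 cells = 8014  → 20.2685
row 5: Σ corner-gray over 15 cells = 8206  → 20.7541
row 6: Σ corner-gray over 15 cells = 7460  → 18.8674
row 7: Σ corner-gray over 15 cells = 6778  → 17.1425
row 8: Σ corner-gray over 15 cells = 6957  → 17.5952
row 9: Σ corner-gray over 15 cells = 7343  → 18.5715
row 10: Σ corner-gray over 15 cells = 7121  → 18.0100
row 11: Σ corner-gray over 15 cells = 6239  → 15.7793
row 12: Σ corner-gray over 15 cells = 6361  → 16.0879
row 13: Σ corner-gray over 15 cells = 7583  → 19.1785
row 14: Σ corner-gray over 15 cells = 6943  → 17.5598
Σ rows: total corner-gray = 110294  → 278.9492 mm³

278.949


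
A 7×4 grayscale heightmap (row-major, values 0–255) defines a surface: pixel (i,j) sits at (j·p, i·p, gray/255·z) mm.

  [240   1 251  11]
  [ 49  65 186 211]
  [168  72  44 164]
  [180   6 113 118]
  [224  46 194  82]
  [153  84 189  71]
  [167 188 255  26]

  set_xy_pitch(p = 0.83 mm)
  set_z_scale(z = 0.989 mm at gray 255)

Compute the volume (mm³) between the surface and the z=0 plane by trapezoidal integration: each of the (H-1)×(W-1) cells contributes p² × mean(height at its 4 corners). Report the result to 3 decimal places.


height_mm = gray/255 × 0.989; cell vol = 0.83² × mean(4 corners)
unit = 0.83² × 0.989 / (4×255) = 0.000667963 mm³ per gray-sum
row 0: Σ corner-gray over 3 cells = 1517  → 1.0133
row 1: Σ corner-gray over 3 cells = 1326  → 0.8857
row 2: Σ corner-gray over 3 cells = 1100  → 0.7348
row 3: Σ corner-gray over 3 cells = 1322  → 0.8830
row 4: Σ corner-gray over 3 cells = 1556  → 1.0394
row 5: Σ corner-gray over 3 cells = 1849  → 1.2351
Σ rows: total corner-gray = 8670  → 5.7912 mm³

5.791


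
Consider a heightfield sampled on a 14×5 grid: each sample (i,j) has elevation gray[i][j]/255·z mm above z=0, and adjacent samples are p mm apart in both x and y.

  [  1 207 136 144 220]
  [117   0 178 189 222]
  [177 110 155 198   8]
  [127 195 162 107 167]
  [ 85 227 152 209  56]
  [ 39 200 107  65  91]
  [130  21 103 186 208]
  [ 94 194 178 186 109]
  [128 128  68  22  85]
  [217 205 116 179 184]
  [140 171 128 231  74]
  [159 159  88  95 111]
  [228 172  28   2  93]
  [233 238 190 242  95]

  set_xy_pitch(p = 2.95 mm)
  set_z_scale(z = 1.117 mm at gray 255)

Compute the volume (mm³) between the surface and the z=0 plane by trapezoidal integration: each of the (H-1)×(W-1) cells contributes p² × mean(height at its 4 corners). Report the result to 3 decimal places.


272.723

height_mm = gray/255 × 1.117; cell vol = 2.95² × mean(4 corners)
unit = 2.95² × 1.117 / (4×255) = 0.00953009 mm³ per gray-sum
row 0: Σ corner-gray over 4 cells = 2268  → 21.6142
row 1: Σ corner-gray over 4 cells = 2184  → 20.8137
row 2: Σ corner-gray over 4 cells = 2333  → 22.2337
row 3: Σ corner-gray over 4 cells = 2539  → 24.1969
row 4: Σ corner-gray over 4 cells = 2191  → 20.8804
row 5: Σ corner-gray over 4 cells = 1832  → 17.4591
row 6: Σ corner-gray over 4 cells = 2277  → 21.7000
row 7: Σ corner-gray over 4 cells = 1968  → 18.7552
row 8: Σ corner-gray over 4 cells = 2050  → 19.5367
row 9: Σ corner-gray over 4 cells = 2675  → 25.4930
row 10: Σ corner-gray over 4 cells = 2228  → 21.2330
row 11: Σ corner-gray over 4 cells = 1679  → 16.0010
row 12: Σ corner-gray over 4 cells = 2393  → 22.8055
Σ rows: total corner-gray = 28617  → 272.7226 mm³


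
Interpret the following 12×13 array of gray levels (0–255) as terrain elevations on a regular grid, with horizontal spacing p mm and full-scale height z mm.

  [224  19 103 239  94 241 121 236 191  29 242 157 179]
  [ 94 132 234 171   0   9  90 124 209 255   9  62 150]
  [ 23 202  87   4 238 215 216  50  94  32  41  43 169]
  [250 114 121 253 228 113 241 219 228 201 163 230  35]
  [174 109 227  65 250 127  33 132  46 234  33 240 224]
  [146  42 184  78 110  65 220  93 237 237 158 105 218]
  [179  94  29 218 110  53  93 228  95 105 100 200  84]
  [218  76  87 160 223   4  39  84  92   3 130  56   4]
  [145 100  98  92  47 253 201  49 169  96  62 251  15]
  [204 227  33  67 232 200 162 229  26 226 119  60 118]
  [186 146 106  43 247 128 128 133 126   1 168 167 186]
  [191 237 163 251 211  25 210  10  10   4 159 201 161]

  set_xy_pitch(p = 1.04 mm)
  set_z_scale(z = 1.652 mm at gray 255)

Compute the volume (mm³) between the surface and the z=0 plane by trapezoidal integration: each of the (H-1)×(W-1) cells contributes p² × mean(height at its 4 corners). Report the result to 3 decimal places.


height_mm = gray/255 × 1.652; cell vol = 1.04² × mean(4 corners)
unit = 1.04² × 1.652 / (4×255) = 0.00175177 mm³ per gray-sum
row 0: Σ corner-gray over 12 cells = 6581  → 11.5284
row 1: Σ corner-gray over 12 cells = 5470  → 9.5822
row 2: Σ corner-gray over 12 cells = 7143  → 12.5129
row 3: Σ corner-gray over 12 cells = 7897  → 13.8337
row 4: Σ corner-gray over 12 cells = 6812  → 11.9330
row 5: Σ corner-gray over 12 cells = 6335  → 11.0974
row 6: Σ corner-gray over 12 cells = 5043  → 8.8342
row 7: Σ corner-gray over 12 cells = 5126  → 8.9796
row 8: Σ corner-gray over 12 cells = 6480  → 11.3515
row 9: Σ corner-gray over 12 cells = 6642  → 11.6352
row 10: Σ corner-gray over 12 cells = 6472  → 11.3374
Σ rows: total corner-gray = 70001  → 122.6255 mm³

122.626


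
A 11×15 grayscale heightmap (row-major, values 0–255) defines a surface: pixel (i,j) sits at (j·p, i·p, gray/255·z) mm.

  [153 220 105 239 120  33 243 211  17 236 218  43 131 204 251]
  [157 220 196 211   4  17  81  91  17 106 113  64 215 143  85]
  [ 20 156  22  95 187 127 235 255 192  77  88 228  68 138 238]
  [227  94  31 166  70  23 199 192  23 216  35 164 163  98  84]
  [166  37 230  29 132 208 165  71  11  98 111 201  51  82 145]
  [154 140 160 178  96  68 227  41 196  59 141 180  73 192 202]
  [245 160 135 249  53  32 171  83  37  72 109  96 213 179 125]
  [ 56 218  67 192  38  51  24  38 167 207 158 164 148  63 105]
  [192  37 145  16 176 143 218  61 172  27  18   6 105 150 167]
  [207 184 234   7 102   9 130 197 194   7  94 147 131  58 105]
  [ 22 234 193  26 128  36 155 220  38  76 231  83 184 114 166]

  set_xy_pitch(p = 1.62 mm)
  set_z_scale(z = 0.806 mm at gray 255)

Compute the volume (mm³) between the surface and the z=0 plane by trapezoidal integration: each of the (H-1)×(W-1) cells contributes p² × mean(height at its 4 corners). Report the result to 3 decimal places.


height_mm = gray/255 × 0.806; cell vol = 1.62² × mean(4 corners)
unit = 1.62² × 0.806 / (4×255) = 0.00207379 mm³ per gray-sum
row 0: Σ corner-gray over 14 cells = 7642  → 15.8479
row 1: Σ corner-gray over 14 cells = 7192  → 14.9147
row 2: Σ corner-gray over 14 cells = 7253  → 15.0412
row 3: Σ corner-gray over 14 cells = 6422  → 13.3179
row 4: Σ corner-gray over 14 cells = 7021  → 14.5601
row 5: Σ corner-gray over 14 cells = 7406  → 15.3585
row 6: Σ corner-gray over 14 cells = 6779  → 14.0582
row 7: Σ corner-gray over 14 cells = 6138  → 12.7289
row 8: Σ corner-gray over 14 cells = 6207  → 12.8720
row 9: Σ corner-gray over 14 cells = 6924  → 14.3589
Σ rows: total corner-gray = 68984  → 143.0584 mm³

143.058


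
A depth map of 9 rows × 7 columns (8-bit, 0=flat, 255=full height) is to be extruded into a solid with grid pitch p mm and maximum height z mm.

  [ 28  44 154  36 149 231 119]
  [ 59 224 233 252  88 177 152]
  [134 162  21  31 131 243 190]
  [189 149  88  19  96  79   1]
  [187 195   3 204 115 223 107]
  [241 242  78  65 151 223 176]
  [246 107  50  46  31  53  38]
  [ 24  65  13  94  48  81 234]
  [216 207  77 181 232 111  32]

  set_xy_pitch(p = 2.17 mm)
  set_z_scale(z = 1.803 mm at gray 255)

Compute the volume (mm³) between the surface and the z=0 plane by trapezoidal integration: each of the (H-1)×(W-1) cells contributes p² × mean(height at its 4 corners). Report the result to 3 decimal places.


195.731

height_mm = gray/255 × 1.803; cell vol = 2.17² × mean(4 corners)
unit = 2.17² × 1.803 / (4×255) = 0.00832367 mm³ per gray-sum
row 0: Σ corner-gray over 6 cells = 3534  → 29.4159
row 1: Σ corner-gray over 6 cells = 3659  → 30.4563
row 2: Σ corner-gray over 6 cells = 2552  → 21.2420
row 3: Σ corner-gray over 6 cells = 2826  → 23.5227
row 4: Σ corner-gray over 6 cells = 3709  → 30.8725
row 5: Σ corner-gray over 6 cells = 2793  → 23.2480
row 6: Σ corner-gray over 6 cells = 1718  → 14.3001
row 7: Σ corner-gray over 6 cells = 2724  → 22.6737
Σ rows: total corner-gray = 23515  → 195.7312 mm³


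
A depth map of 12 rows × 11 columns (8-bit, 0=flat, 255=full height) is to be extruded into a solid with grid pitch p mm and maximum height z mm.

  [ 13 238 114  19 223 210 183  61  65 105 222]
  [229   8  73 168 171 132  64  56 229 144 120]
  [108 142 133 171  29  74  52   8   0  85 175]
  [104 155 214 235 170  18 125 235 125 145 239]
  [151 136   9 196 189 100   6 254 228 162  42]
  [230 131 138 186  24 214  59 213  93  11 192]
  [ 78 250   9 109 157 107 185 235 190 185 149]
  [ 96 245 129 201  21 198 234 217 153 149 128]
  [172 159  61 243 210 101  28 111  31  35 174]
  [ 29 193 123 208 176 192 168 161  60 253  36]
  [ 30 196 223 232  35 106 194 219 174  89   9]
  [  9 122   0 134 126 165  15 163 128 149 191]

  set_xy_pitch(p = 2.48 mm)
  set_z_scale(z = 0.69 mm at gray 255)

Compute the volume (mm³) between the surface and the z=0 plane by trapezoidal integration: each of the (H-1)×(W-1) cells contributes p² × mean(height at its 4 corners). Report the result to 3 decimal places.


248.456

height_mm = gray/255 × 0.69; cell vol = 2.48² × mean(4 corners)
unit = 2.48² × 0.69 / (4×255) = 0.00416056 mm³ per gray-sum
row 0: Σ corner-gray over 10 cells = 5110  → 21.2605
row 1: Σ corner-gray over 10 cells = 4110  → 17.0999
row 2: Σ corner-gray over 10 cells = 4858  → 20.2120
row 3: Σ corner-gray over 10 cells = 5940  → 24.7138
row 4: Σ corner-gray over 10 cells = 5313  → 22.1051
row 5: Σ corner-gray over 10 cells = 5641  → 23.4697
row 6: Σ corner-gray over 10 cells = 6399  → 26.6235
row 7: Σ corner-gray over 10 cells = 5622  → 23.3907
row 8: Σ corner-gray over 10 cells = 5437  → 22.6210
row 9: Σ corner-gray over 10 cells = 6108  → 25.4127
row 10: Σ corner-gray over 10 cells = 5179  → 21.5476
Σ rows: total corner-gray = 59717  → 248.4564 mm³


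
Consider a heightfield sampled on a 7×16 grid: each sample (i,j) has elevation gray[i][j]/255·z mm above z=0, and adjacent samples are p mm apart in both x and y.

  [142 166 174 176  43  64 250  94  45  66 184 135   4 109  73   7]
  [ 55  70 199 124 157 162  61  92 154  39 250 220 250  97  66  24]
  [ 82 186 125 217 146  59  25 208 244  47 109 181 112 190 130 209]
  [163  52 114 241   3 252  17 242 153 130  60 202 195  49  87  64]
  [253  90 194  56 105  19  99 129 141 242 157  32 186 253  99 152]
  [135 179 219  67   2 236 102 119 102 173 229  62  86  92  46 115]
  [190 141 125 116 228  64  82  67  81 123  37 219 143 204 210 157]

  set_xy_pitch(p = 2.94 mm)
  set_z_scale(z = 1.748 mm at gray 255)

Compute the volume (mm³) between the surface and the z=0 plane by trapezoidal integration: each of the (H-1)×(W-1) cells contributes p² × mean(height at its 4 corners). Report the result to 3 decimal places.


692.911

height_mm = gray/255 × 1.748; cell vol = 2.94² × mean(4 corners)
unit = 2.94² × 1.748 / (4×255) = 0.0148128 mm³ per gray-sum
row 0: Σ corner-gray over 15 cells = 7276  → 107.7776
row 1: Σ corner-gray over 15 cells = 8210  → 121.6127
row 2: Σ corner-gray over 15 cells = 8070  → 119.5390
row 3: Σ corner-gray over 15 cells = 7830  → 115.9839
row 4: Σ corner-gray over 15 cells = 7687  → 113.8657
row 5: Σ corner-gray over 15 cells = 7705  → 114.1323
Σ rows: total corner-gray = 46778  → 692.9112 mm³


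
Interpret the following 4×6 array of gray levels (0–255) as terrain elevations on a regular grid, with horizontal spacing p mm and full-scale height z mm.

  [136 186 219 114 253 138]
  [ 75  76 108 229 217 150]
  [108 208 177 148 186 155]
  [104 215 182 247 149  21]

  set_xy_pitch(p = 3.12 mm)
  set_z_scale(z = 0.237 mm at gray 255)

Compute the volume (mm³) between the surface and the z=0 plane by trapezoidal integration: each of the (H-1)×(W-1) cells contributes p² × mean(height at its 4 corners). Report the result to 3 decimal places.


height_mm = gray/255 × 0.237; cell vol = 3.12² × mean(4 corners)
unit = 3.12² × 0.237 / (4×255) = 0.00226182 mm³ per gray-sum
row 0: Σ corner-gray over 5 cells = 3303  → 7.4708
row 1: Σ corner-gray over 5 cells = 3186  → 7.2061
row 2: Σ corner-gray over 5 cells = 3412  → 7.7173
Σ rows: total corner-gray = 9901  → 22.3942 mm³

22.394


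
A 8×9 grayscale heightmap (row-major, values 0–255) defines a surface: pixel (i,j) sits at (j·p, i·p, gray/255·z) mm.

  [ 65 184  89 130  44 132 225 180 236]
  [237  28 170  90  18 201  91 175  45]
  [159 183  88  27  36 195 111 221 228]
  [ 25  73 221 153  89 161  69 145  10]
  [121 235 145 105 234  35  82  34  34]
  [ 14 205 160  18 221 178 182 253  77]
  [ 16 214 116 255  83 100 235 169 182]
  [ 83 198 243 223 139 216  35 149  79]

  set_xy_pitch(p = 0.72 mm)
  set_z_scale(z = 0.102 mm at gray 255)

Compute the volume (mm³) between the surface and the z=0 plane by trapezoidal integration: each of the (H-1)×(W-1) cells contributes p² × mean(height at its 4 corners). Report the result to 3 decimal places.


height_mm = gray/255 × 0.102; cell vol = 0.72² × mean(4 corners)
unit = 0.72² × 0.102 / (4×255) = 5.184e-05 mm³ per gray-sum
row 0: Σ corner-gray over 8 cells = 4097  → 0.2124
row 1: Σ corner-gray over 8 cells = 3937  → 0.2041
row 2: Σ corner-gray over 8 cells = 3966  → 0.2056
row 3: Σ corner-gray over 8 cells = 3752  → 0.1945
row 4: Σ corner-gray over 8 cells = 4420  → 0.2291
row 5: Σ corner-gray over 8 cells = 5067  → 0.2627
row 6: Σ corner-gray over 8 cells = 5110  → 0.2649
Σ rows: total corner-gray = 30349  → 1.5733 mm³

1.573


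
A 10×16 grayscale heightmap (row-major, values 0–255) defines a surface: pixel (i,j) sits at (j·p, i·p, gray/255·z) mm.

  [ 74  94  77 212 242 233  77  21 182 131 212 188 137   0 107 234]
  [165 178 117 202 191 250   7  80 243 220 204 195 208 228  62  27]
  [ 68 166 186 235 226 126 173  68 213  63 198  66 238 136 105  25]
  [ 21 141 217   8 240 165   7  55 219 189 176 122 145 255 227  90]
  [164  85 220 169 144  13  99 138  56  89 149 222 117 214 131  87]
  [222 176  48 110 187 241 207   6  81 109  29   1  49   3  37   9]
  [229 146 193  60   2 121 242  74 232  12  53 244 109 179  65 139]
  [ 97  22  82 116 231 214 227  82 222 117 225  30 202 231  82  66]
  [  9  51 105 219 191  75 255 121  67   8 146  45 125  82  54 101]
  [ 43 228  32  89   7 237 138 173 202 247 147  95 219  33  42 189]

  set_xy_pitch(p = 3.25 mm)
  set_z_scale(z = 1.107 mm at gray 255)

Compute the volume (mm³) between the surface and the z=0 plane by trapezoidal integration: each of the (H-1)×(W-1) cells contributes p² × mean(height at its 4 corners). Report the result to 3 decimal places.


height_mm = gray/255 × 1.107; cell vol = 3.25² × mean(4 corners)
unit = 3.25² × 1.107 / (4×255) = 0.0114634 mm³ per gray-sum
row 0: Σ corner-gray over 15 cells = 9096  → 104.2713
row 1: Σ corner-gray over 15 cells = 9453  → 108.3637
row 2: Σ corner-gray over 15 cells = 8934  → 102.4142
row 3: Σ corner-gray over 15 cells = 8386  → 96.1322
row 4: Σ corner-gray over 15 cells = 6742  → 77.2864
row 5: Σ corner-gray over 15 cells = 6631  → 76.0139
row 6: Σ corner-gray over 15 cells = 8161  → 93.5530
row 7: Σ corner-gray over 15 cells = 7527  → 86.2852
row 8: Σ corner-gray over 15 cells = 7208  → 82.6283
Σ rows: total corner-gray = 72138  → 826.9481 mm³

826.948


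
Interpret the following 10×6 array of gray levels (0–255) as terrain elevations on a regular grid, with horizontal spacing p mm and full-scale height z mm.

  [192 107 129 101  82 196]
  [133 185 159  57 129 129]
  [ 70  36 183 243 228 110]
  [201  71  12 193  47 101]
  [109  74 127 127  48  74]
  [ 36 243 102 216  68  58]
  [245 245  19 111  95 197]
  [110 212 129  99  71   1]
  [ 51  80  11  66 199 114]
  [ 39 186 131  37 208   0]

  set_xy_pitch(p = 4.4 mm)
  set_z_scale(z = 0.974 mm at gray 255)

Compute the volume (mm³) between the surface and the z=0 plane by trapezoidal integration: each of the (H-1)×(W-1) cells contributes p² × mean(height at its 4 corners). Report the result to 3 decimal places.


395.749

height_mm = gray/255 × 0.974; cell vol = 4.4² × mean(4 corners)
unit = 4.4² × 0.974 / (4×255) = 0.0184869 mm³ per gray-sum
row 0: Σ corner-gray over 5 cells = 2548  → 47.1046
row 1: Σ corner-gray over 5 cells = 2882  → 53.2793
row 2: Σ corner-gray over 5 cells = 2508  → 46.3652
row 3: Σ corner-gray over 5 cells = 1883  → 34.8108
row 4: Σ corner-gray over 5 cells = 2287  → 42.2795
row 5: Σ corner-gray over 5 cells = 2734  → 50.5432
row 6: Σ corner-gray over 5 cells = 2515  → 46.4946
row 7: Σ corner-gray over 5 cells = 2010  → 37.1587
row 8: Σ corner-gray over 5 cells = 2040  → 37.7133
Σ rows: total corner-gray = 21407  → 395.7491 mm³


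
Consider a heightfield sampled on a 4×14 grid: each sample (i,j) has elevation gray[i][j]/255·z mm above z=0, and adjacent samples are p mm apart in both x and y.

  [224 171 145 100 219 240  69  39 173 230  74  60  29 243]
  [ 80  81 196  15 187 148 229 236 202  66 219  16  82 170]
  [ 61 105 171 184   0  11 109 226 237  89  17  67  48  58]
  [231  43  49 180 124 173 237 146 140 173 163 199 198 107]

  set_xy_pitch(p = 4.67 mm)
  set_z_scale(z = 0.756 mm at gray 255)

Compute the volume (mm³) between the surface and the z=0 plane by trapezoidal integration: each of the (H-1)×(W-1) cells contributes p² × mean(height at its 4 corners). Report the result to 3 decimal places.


324.174

height_mm = gray/255 × 0.756; cell vol = 4.67² × mean(4 corners)
unit = 4.67² × 0.756 / (4×255) = 0.0161642 mm³ per gray-sum
row 0: Σ corner-gray over 13 cells = 7169  → 115.8815
row 1: Σ corner-gray over 13 cells = 6251  → 101.0427
row 2: Σ corner-gray over 13 cells = 6635  → 107.2498
Σ rows: total corner-gray = 20055  → 324.1739 mm³


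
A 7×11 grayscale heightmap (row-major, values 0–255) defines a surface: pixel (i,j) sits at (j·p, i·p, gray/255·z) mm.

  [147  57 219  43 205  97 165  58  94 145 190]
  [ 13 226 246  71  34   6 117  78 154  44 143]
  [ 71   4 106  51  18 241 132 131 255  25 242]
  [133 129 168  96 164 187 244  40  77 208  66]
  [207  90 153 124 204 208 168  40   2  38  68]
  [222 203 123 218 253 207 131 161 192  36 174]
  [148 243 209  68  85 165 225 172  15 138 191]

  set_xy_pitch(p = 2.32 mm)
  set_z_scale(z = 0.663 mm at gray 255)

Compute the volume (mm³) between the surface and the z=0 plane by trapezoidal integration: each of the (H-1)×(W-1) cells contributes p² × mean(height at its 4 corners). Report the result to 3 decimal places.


109.757

height_mm = gray/255 × 0.663; cell vol = 2.32² × mean(4 corners)
unit = 2.32² × 0.663 / (4×255) = 0.00349856 mm³ per gray-sum
row 0: Σ corner-gray over 10 cells = 4611  → 16.1319
row 1: Σ corner-gray over 10 cells = 4347  → 15.2082
row 2: Σ corner-gray over 10 cells = 5064  → 17.7167
row 3: Σ corner-gray over 10 cells = 5154  → 18.0316
row 4: Σ corner-gray over 10 cells = 5773  → 20.1972
row 5: Σ corner-gray over 10 cells = 6423  → 22.4713
Σ rows: total corner-gray = 31372  → 109.7568 mm³


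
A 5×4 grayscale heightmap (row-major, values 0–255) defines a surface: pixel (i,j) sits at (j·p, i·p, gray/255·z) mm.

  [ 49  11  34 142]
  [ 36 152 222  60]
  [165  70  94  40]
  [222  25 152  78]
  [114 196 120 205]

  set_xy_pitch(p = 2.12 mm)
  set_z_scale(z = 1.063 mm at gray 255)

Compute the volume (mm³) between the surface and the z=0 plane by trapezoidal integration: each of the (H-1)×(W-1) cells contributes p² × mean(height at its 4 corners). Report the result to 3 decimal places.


height_mm = gray/255 × 1.063; cell vol = 2.12² × mean(4 corners)
unit = 2.12² × 1.063 / (4×255) = 0.00468387 mm³ per gray-sum
row 0: Σ corner-gray over 3 cells = 1125  → 5.2694
row 1: Σ corner-gray over 3 cells = 1377  → 6.4497
row 2: Σ corner-gray over 3 cells = 1187  → 5.5598
row 3: Σ corner-gray over 3 cells = 1605  → 7.5176
Σ rows: total corner-gray = 5294  → 24.7964 mm³

24.796


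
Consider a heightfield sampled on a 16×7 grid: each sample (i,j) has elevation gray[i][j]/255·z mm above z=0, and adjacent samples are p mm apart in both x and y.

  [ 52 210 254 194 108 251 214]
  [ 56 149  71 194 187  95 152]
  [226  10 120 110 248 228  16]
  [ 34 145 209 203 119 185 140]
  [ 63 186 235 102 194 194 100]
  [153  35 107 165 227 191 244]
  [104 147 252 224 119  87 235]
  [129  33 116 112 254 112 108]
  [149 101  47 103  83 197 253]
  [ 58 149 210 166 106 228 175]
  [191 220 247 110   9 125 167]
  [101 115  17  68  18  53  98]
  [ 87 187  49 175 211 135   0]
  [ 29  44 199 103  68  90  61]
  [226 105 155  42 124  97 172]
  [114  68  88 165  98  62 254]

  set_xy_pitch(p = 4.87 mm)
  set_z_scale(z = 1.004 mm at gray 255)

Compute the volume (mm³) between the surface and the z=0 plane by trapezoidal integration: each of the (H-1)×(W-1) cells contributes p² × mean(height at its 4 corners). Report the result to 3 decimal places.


1138.483

height_mm = gray/255 × 1.004; cell vol = 4.87² × mean(4 corners)
unit = 4.87² × 1.004 / (4×255) = 0.0233449 mm³ per gray-sum
row 0: Σ corner-gray over 6 cells = 3900  → 91.0450
row 1: Σ corner-gray over 6 cells = 3274  → 76.4311
row 2: Σ corner-gray over 6 cells = 3570  → 83.3412
row 3: Σ corner-gray over 6 cells = 3881  → 90.6014
row 4: Σ corner-gray over 6 cells = 3832  → 89.4575
row 5: Σ corner-gray over 6 cells = 3844  → 89.7377
row 6: Σ corner-gray over 6 cells = 3488  → 81.4269
row 7: Σ corner-gray over 6 cells = 2955  → 68.9841
row 8: Σ corner-gray over 6 cells = 3415  → 79.7227
row 9: Σ corner-gray over 6 cells = 3731  → 87.0997
row 10: Σ corner-gray over 6 cells = 2521  → 58.8524
row 11: Σ corner-gray over 6 cells = 2342  → 54.6737
row 12: Σ corner-gray over 6 cells = 2699  → 63.0078
row 13: Σ corner-gray over 6 cells = 2542  → 59.3427
row 14: Σ corner-gray over 6 cells = 2774  → 64.7587
Σ rows: total corner-gray = 48768  → 1138.4826 mm³


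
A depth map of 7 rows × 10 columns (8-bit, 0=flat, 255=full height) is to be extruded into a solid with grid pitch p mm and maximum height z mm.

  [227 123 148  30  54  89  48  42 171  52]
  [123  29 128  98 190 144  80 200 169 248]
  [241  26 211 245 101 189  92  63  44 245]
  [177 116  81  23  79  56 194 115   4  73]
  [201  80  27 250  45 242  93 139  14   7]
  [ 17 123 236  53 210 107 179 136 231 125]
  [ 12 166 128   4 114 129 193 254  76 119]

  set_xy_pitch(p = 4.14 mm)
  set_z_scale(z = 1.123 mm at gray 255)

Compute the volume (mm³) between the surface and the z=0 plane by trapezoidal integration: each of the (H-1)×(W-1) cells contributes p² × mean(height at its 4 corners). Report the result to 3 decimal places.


height_mm = gray/255 × 1.123; cell vol = 4.14² × mean(4 corners)
unit = 4.14² × 1.123 / (4×255) = 0.0188704 mm³ per gray-sum
row 0: Σ corner-gray over 9 cells = 4136  → 78.0478
row 1: Σ corner-gray over 9 cells = 4875  → 91.9930
row 2: Σ corner-gray over 9 cells = 4014  → 75.7456
row 3: Σ corner-gray over 9 cells = 3574  → 67.4427
row 4: Σ corner-gray over 9 cells = 4680  → 88.3133
row 5: Σ corner-gray over 9 cells = 4951  → 93.4272
Σ rows: total corner-gray = 26230  → 494.9696 mm³

494.970


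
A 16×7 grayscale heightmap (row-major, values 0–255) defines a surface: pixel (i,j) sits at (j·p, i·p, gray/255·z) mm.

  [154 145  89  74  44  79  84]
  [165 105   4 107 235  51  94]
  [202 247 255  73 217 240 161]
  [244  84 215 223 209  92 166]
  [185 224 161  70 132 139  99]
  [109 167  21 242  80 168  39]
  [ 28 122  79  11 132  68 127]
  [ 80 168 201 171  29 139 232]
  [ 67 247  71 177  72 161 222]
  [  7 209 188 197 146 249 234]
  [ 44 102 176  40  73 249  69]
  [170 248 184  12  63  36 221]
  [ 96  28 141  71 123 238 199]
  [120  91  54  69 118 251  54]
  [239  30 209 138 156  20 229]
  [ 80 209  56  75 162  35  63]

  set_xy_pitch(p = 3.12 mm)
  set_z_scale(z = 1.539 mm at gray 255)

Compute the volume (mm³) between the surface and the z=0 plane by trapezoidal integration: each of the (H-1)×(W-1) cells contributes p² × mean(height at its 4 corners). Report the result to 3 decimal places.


707.834

height_mm = gray/255 × 1.539; cell vol = 3.12² × mean(4 corners)
unit = 3.12² × 1.539 / (4×255) = 0.0146875 mm³ per gray-sum
row 0: Σ corner-gray over 6 cells = 2363  → 34.7065
row 1: Σ corner-gray over 6 cells = 3690  → 54.1968
row 2: Σ corner-gray over 6 cells = 4483  → 65.8440
row 3: Σ corner-gray over 6 cells = 3792  → 55.6950
row 4: Σ corner-gray over 6 cells = 3240  → 47.5875
row 5: Σ corner-gray over 6 cells = 2483  → 36.4690
row 6: Σ corner-gray over 6 cells = 2707  → 39.7590
row 7: Σ corner-gray over 6 cells = 3473  → 51.0097
row 8: Σ corner-gray over 6 cells = 3964  → 58.2212
row 9: Σ corner-gray over 6 cells = 3612  → 53.0512
row 10: Σ corner-gray over 6 cells = 2870  → 42.1531
row 11: Σ corner-gray over 6 cells = 2974  → 43.6806
row 12: Σ corner-gray over 6 cells = 2837  → 41.6684
row 13: Σ corner-gray over 6 cells = 2914  → 42.7994
row 14: Σ corner-gray over 6 cells = 2791  → 40.9928
Σ rows: total corner-gray = 48193  → 707.8343 mm³


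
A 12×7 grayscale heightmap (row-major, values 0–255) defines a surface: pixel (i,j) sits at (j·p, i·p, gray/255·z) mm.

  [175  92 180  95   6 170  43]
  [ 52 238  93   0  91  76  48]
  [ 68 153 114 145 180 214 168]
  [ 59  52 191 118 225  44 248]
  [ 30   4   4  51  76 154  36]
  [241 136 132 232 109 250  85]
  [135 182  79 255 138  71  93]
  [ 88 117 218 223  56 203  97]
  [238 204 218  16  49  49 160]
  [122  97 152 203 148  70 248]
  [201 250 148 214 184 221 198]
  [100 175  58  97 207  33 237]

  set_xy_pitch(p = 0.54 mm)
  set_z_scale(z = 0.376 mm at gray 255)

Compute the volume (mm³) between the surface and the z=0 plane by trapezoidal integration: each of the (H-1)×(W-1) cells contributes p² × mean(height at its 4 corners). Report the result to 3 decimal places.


height_mm = gray/255 × 0.376; cell vol = 0.54² × mean(4 corners)
unit = 0.54² × 0.376 / (4×255) = 0.000107492 mm³ per gray-sum
row 0: Σ corner-gray over 6 cells = 2400  → 0.2580
row 1: Σ corner-gray over 6 cells = 2944  → 0.3165
row 2: Σ corner-gray over 6 cells = 3415  → 0.3671
row 3: Σ corner-gray over 6 cells = 2211  → 0.2377
row 4: Σ corner-gray over 6 cells = 2688  → 0.2889
row 5: Σ corner-gray over 6 cells = 3722  → 0.4001
row 6: Σ corner-gray over 6 cells = 3497  → 0.3759
row 7: Σ corner-gray over 6 cells = 3289  → 0.3535
row 8: Σ corner-gray over 6 cells = 3180  → 0.3418
row 9: Σ corner-gray over 6 cells = 4143  → 0.4453
row 10: Σ corner-gray over 6 cells = 3910  → 0.4203
Σ rows: total corner-gray = 35399  → 3.8051 mm³

3.805


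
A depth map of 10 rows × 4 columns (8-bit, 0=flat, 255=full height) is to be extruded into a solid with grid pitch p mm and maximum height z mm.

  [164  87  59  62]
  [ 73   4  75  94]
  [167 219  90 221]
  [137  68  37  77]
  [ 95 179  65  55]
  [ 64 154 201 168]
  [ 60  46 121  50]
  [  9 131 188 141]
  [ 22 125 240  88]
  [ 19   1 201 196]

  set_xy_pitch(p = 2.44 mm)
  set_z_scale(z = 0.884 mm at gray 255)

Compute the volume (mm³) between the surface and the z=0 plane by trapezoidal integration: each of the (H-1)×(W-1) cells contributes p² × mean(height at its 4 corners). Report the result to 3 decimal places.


height_mm = gray/255 × 0.884; cell vol = 2.44² × mean(4 corners)
unit = 2.44² × 0.884 / (4×255) = 0.00515979 mm³ per gray-sum
row 0: Σ corner-gray over 3 cells = 843  → 4.3497
row 1: Σ corner-gray over 3 cells = 1331  → 6.8677
row 2: Σ corner-gray over 3 cells = 1430  → 7.3785
row 3: Σ corner-gray over 3 cells = 1062  → 5.4797
row 4: Σ corner-gray over 3 cells = 1580  → 8.1525
row 5: Σ corner-gray over 3 cells = 1386  → 7.1515
row 6: Σ corner-gray over 3 cells = 1232  → 6.3569
row 7: Σ corner-gray over 3 cells = 1628  → 8.4001
row 8: Σ corner-gray over 3 cells = 1459  → 7.5281
Σ rows: total corner-gray = 11951  → 61.6646 mm³

61.665


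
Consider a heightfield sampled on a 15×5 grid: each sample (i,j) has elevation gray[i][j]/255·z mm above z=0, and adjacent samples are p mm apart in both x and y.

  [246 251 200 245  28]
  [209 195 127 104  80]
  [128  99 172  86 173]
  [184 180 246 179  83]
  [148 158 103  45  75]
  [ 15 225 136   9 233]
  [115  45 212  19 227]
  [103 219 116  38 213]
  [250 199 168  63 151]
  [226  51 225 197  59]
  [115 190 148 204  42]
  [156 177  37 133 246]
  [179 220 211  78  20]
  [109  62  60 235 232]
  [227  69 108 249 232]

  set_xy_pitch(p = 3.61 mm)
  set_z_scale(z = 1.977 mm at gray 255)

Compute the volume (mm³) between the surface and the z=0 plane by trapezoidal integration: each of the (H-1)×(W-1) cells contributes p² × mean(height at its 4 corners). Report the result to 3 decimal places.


height_mm = gray/255 × 1.977; cell vol = 3.61² × mean(4 corners)
unit = 3.61² × 1.977 / (4×255) = 0.0252593 mm³ per gray-sum
row 0: Σ corner-gray over 4 cells = 2807  → 70.9028
row 1: Σ corner-gray over 4 cells = 2156  → 54.4590
row 2: Σ corner-gray over 4 cells = 2492  → 62.9461
row 3: Σ corner-gray over 4 cells = 2312  → 58.3994
row 4: Σ corner-gray over 4 cells = 1823  → 46.0477
row 5: Σ corner-gray over 4 cells = 1882  → 47.5380
row 6: Σ corner-gray over 4 cells = 1956  → 49.4071
row 7: Σ corner-gray over 4 cells = 2323  → 58.6773
row 8: Σ corner-gray over 4 cells = 2492  → 62.9461
row 9: Σ corner-gray over 4 cells = 2472  → 62.4409
row 10: Σ corner-gray over 4 cells = 2337  → 59.0309
row 11: Σ corner-gray over 4 cells = 2313  → 58.4247
row 12: Σ corner-gray over 4 cells = 2272  → 57.3891
row 13: Σ corner-gray over 4 cells = 2366  → 59.7634
Σ rows: total corner-gray = 32003  → 808.3726 mm³

808.373


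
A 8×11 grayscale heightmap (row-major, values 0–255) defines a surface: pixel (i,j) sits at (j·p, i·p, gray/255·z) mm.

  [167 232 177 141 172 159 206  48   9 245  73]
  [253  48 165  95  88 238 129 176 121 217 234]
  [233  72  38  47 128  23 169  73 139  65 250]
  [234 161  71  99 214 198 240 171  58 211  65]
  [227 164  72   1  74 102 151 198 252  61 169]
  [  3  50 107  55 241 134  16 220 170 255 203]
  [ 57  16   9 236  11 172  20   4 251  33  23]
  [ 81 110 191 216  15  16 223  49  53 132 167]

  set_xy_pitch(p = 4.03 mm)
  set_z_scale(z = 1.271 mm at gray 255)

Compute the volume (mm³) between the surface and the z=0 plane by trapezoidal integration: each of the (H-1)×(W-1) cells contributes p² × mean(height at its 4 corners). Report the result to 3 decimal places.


714.260

height_mm = gray/255 × 1.271; cell vol = 4.03² × mean(4 corners)
unit = 4.03² × 1.271 / (4×255) = 0.0202374 mm³ per gray-sum
row 0: Σ corner-gray over 10 cells = 6059  → 122.6186
row 1: Σ corner-gray over 10 cells = 5032  → 101.8348
row 2: Σ corner-gray over 10 cells = 5136  → 103.9395
row 3: Σ corner-gray over 10 cells = 5691  → 115.1712
row 4: Σ corner-gray over 10 cells = 5248  → 106.2061
row 5: Σ corner-gray over 10 cells = 4286  → 86.7376
row 6: Σ corner-gray over 10 cells = 3842  → 77.7522
Σ rows: total corner-gray = 35294  → 714.2600 mm³


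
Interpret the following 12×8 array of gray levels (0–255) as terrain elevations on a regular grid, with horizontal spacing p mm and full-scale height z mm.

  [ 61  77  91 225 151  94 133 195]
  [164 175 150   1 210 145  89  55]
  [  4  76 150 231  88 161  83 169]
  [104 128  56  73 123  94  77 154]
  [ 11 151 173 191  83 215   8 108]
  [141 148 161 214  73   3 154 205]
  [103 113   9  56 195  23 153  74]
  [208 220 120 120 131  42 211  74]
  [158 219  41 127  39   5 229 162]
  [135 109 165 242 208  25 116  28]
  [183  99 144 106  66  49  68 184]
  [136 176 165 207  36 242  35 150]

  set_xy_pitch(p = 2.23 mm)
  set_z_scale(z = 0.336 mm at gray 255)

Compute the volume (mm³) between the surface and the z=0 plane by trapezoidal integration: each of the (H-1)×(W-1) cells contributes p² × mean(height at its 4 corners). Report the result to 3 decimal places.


60.922

height_mm = gray/255 × 0.336; cell vol = 2.23² × mean(4 corners)
unit = 2.23² × 0.336 / (4×255) = 0.00163813 mm³ per gray-sum
row 0: Σ corner-gray over 7 cells = 3557  → 5.8268
row 1: Σ corner-gray over 7 cells = 3510  → 5.7498
row 2: Σ corner-gray over 7 cells = 3111  → 5.0962
row 3: Σ corner-gray over 7 cells = 3121  → 5.1126
row 4: Σ corner-gray over 7 cells = 3613  → 5.9186
row 5: Σ corner-gray over 7 cells = 3127  → 5.1224
row 6: Σ corner-gray over 7 cells = 3245  → 5.3157
row 7: Σ corner-gray over 7 cells = 3610  → 5.9137
row 8: Σ corner-gray over 7 cells = 3533  → 5.7875
row 9: Σ corner-gray over 7 cells = 3324  → 5.4451
row 10: Σ corner-gray over 7 cells = 3439  → 5.6335
Σ rows: total corner-gray = 37190  → 60.9221 mm³


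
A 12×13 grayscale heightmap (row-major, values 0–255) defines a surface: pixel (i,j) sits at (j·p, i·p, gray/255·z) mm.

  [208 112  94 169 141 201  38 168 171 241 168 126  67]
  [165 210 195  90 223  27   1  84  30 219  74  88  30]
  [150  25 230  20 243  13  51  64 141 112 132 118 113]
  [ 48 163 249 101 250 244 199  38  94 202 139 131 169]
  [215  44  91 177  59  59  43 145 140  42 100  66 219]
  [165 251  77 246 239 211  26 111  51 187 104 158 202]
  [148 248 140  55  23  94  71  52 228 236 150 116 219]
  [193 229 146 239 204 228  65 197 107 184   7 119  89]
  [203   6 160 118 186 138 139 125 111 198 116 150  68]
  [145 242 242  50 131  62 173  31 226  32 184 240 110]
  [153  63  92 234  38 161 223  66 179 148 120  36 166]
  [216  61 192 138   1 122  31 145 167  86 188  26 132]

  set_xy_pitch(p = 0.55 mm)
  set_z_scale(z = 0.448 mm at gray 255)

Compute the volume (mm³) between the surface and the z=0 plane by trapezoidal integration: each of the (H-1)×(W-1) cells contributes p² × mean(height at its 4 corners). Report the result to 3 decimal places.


height_mm = gray/255 × 0.448; cell vol = 0.55² × mean(4 corners)
unit = 0.55² × 0.448 / (4×255) = 0.000132863 mm³ per gray-sum
row 0: Σ corner-gray over 12 cells = 6210  → 0.8251
row 1: Σ corner-gray over 12 cells = 5238  → 0.6959
row 2: Σ corner-gray over 12 cells = 6398  → 0.8501
row 3: Σ corner-gray over 12 cells = 6203  → 0.8241
row 4: Σ corner-gray over 12 cells = 6055  → 0.8045
row 5: Σ corner-gray over 12 cells = 6882  → 0.9144
row 6: Σ corner-gray over 12 cells = 6925  → 0.9201
row 7: Σ corner-gray over 12 cells = 6897  → 0.9164
row 8: Σ corner-gray over 12 cells = 6646  → 0.8830
row 9: Σ corner-gray over 12 cells = 6520  → 0.8663
row 10: Σ corner-gray over 12 cells = 5701  → 0.7575
Σ rows: total corner-gray = 69675  → 9.2572 mm³

9.257


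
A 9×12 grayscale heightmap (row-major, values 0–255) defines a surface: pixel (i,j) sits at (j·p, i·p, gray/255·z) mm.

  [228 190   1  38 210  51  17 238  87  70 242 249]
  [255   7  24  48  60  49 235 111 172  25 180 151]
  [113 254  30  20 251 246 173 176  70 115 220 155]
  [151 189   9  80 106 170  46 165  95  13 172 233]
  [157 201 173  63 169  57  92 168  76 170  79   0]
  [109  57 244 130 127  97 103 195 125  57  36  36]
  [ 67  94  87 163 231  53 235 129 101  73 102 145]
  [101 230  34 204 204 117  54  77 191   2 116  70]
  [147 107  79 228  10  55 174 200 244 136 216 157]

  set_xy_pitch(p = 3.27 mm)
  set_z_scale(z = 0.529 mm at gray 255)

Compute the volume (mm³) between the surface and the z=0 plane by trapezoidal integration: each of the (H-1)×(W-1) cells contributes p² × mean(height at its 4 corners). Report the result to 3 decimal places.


height_mm = gray/255 × 0.529; cell vol = 3.27² × mean(4 corners)
unit = 3.27² × 0.529 / (4×255) = 0.00554563 mm³ per gray-sum
row 0: Σ corner-gray over 11 cells = 4993  → 27.6893
row 1: Σ corner-gray over 11 cells = 5606  → 31.0888
row 2: Σ corner-gray over 11 cells = 5852  → 32.4530
row 3: Σ corner-gray over 11 cells = 5127  → 28.4325
row 4: Σ corner-gray over 11 cells = 5140  → 28.5045
row 5: Σ corner-gray over 11 cells = 5235  → 29.0314
row 6: Σ corner-gray over 11 cells = 5377  → 29.8189
row 7: Σ corner-gray over 11 cells = 5831  → 32.3366
Σ rows: total corner-gray = 43161  → 239.3550 mm³

239.355
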